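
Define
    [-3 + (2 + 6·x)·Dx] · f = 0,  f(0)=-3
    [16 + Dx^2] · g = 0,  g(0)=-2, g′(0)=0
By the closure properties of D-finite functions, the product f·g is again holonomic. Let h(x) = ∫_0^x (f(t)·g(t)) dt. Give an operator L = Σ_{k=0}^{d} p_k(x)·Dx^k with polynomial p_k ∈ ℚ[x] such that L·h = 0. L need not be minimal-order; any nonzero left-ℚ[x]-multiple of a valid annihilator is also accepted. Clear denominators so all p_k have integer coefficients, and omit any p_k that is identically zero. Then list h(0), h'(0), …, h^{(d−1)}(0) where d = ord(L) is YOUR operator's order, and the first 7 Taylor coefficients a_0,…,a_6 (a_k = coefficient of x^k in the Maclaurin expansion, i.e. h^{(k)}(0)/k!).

L = (91 + 384·x + 576·x^2)·Dx + (-12 - 36·x)·Dx^2 + (4 + 24·x + 36·x^2)·Dx^3  (order 3).
h: a_k = 0, 6, 9/2, -73/4, -495/32, 6337/320, 2341/256, …
ICs: h(0) = 0, h′(0) = 6, h′′(0) = 9.

f: a_k = -3, -9/2, 27/8, -81/16, 1215/128, -5103/256, 45927/1024, …
g: a_k = -2, 0, 16, 0, -64/3, 0, 512/45, …
Sym-product of L_f,L_g gives L₀ (≤ ord 2).
∫: right-multiply L₀ by Dx.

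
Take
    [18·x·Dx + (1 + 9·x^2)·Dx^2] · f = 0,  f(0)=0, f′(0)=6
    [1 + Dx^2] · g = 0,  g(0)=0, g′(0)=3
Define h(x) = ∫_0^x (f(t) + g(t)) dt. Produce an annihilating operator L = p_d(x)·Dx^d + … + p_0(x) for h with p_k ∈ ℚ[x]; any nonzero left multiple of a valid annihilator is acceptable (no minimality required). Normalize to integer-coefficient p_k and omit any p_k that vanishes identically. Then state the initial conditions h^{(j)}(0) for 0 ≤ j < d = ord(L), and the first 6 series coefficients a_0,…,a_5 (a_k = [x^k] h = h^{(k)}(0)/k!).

L = (-1926·x + 17820·x^3 + 1458·x^5)·Dx^2 + (-17 + 351·x^2 + 4617·x^4 + 729·x^6)·Dx^3 + (-1926·x + 17820·x^3 + 1458·x^5)·Dx^4 + (-17 + 351·x^2 + 4617·x^4 + 729·x^6)·Dx^5  (order 5).
h: a_k = 0, 0, 9/2, 0, -37/8, 0, …
ICs: h(0) = 0, h′(0) = 0, h′′(0) = 9, h′′′(0) = 0, h′′′′(0) = -111.

f: a_k = 0, 6, 0, -18, 0, 486/5, …
g: a_k = 0, 3, 0, -1/2, 0, 1/40, …
Weyl lclm of L_f,L_g ⇒ L₀ (ord ≤ 4).
h=∫h₀ ⇒ L = L₀·Dx.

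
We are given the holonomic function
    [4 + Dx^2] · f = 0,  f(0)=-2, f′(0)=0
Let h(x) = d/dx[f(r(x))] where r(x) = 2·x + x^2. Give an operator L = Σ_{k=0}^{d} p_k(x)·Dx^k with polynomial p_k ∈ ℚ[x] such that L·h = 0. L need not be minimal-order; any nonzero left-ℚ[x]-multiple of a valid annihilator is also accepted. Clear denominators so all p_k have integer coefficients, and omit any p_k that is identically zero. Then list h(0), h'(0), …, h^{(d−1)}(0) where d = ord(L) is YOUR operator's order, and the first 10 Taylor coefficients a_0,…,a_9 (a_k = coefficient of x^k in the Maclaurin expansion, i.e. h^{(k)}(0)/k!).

L = (19 + 64·x + 96·x^2 + 64·x^3 + 16·x^4) + (-3 - 3·x)·Dx + (1 + 2·x + x^2)·Dx^2  (order 2).
h: a_k = 0, 32, 48, -208/3, -640/3, -1856/15, 2464/15, 95968/315, 4864/35, -326336/2835, …
ICs: h(0) = 0, h′(0) = 32.

f: a_k = -2, 0, 4, 0, -4/3, 0, 8/45, 0, -4/315, 0, …
f∘r: x↦r, Dx↦Dx/r' in L_f ⇒ L₀.
Derive L from L₀ (diff closure).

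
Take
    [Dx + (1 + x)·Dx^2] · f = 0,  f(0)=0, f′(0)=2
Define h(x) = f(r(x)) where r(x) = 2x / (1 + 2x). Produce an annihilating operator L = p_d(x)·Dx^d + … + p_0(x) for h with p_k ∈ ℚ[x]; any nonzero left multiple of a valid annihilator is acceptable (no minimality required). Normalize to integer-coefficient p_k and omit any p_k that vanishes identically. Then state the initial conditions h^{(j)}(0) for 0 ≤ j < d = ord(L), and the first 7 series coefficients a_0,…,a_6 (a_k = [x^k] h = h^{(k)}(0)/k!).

L = (6 + 16·x)·Dx + (1 + 6·x + 8·x^2)·Dx^2  (order 2).
h: a_k = 0, 4, -12, 112/3, -120, 1984/5, -1344, …
ICs: h(0) = 0, h′(0) = 4.

f: a_k = 0, 2, -1, 2/3, -1/2, 2/5, -1/3, …
h₀=f(r): pull back L_f along r ⇒ L₀.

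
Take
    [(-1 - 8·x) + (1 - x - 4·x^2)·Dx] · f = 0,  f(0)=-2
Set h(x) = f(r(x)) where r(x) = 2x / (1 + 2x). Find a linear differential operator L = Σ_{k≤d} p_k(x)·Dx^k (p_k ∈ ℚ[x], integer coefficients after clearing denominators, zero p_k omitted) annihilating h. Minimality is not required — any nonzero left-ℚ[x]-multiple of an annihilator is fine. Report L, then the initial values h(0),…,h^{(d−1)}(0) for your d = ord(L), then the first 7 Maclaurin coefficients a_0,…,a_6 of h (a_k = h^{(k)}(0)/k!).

L = (2 + 36·x) + (-1 - 4·x + 12·x^2 + 32·x^3)·Dx  (order 1).
h: a_k = -2, -4, -32, 0, -512, 1024, -10240, …
ICs: h(0) = -2.

f: a_k = -2, -2, -10, -18, -58, -130, -362, …
h₀=f(r): pull back L_f along r ⇒ L₀.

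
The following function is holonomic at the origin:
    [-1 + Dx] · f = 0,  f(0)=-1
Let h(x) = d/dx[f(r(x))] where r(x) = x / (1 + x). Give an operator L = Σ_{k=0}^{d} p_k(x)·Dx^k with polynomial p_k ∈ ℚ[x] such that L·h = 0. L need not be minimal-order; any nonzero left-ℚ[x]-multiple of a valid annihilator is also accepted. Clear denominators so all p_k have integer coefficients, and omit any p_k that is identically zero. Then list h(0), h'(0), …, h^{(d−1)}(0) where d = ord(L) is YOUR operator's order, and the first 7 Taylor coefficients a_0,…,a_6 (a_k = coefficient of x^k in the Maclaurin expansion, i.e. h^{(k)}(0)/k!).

L = (-1 - 2·x) + (-1 - 2·x - x^2)·Dx  (order 1).
h: a_k = -1, 1, -1/2, -1/6, 19/24, -151/120, 1091/720, …
ICs: h(0) = -1.

f: a_k = -1, -1, -1/2, -1/6, -1/24, -1/120, -1/720, …
f∘r: x↦r, Dx↦Dx/r' in L_f ⇒ L₀.
h=h₀': d/dx-closure on L₀ ⇒ L.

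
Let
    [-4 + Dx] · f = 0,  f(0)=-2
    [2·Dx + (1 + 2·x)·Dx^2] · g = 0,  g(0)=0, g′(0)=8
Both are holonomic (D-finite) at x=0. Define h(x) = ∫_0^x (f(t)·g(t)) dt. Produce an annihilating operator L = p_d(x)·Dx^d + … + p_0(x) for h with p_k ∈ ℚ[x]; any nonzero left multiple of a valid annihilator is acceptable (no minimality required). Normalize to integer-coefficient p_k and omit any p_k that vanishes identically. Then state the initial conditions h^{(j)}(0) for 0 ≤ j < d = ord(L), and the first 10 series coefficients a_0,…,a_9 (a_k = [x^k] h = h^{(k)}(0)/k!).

f: a_k = -2, -8, -16, -64/3, -64/3, -256/15, -512/45, -2048/315, -1024/315, -4096/2835, …
g: a_k = 0, 8, -8, 32/3, -16, 128/5, -128/3, 512/7, -128, 2048/9, …
Product ⇒ symmetric product L₀, ord ≤ 2.
∫: right-multiply L₀ by Dx.
L = (8 + 32·x)·Dx + (-6 - 16·x)·Dx^2 + (1 + 2·x)·Dx^3  (order 3).
h: a_k = 0, 0, -8, -16, -64/3, -96/5, -704/45, -512/63, -2176/315, 256/405, …
ICs: h(0) = 0, h′(0) = 0, h′′(0) = -16.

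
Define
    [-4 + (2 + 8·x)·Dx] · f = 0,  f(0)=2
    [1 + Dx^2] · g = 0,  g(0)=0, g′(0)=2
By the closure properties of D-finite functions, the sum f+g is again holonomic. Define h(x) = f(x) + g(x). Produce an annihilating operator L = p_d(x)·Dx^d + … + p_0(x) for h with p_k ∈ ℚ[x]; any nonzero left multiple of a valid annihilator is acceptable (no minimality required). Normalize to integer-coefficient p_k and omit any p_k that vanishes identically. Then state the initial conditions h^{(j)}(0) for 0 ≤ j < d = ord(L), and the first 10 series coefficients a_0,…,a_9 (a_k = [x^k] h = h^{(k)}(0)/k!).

f: a_k = 2, 4, -4, 8, -20, 56, -168, 528, -1716, 5720, …
g: a_k = 0, 2, 0, -1/3, 0, 1/60, 0, -1/2520, 0, 1/181440, …
L₀ := lclm(L_f,L_g); ord L₀ ≤ 1+2.
L = (-26 - 16·x - 32·x^2) + (-3 - 4·x + 48·x^2 + 64·x^3)·Dx + (-26 - 16·x - 32·x^2)·Dx^2 + (-3 - 4·x + 48·x^2 + 64·x^3)·Dx^3  (order 3).
h: a_k = 2, 6, -4, 23/3, -20, 3361/60, -168, 1330559/2520, -1716, 1037836801/181440, …
ICs: h(0) = 2, h′(0) = 6, h′′(0) = -8.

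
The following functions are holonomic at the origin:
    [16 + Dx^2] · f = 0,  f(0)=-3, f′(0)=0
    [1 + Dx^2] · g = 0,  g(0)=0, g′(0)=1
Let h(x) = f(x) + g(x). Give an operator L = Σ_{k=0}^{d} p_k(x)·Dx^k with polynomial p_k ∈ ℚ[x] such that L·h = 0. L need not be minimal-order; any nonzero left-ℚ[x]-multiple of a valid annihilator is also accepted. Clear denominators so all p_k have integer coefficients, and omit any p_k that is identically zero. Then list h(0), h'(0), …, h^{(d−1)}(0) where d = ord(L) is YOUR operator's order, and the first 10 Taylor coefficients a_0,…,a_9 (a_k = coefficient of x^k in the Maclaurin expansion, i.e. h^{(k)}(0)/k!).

L = 16 + 17·Dx^2 + Dx^4  (order 4).
h: a_k = -3, 1, 24, -1/6, -32, 1/120, 256/15, -1/5040, -512/105, 1/362880, …
ICs: h(0) = -3, h′(0) = 1, h′′(0) = 48, h′′′(0) = -1.

f: a_k = -3, 0, 24, 0, -32, 0, 256/15, 0, -512/105, 0, …
g: a_k = 0, 1, 0, -1/6, 0, 1/120, 0, -1/5040, 0, 1/362880, …
f+g: L₀ = lclm(L_f,L_g), ord ≤ 2+2.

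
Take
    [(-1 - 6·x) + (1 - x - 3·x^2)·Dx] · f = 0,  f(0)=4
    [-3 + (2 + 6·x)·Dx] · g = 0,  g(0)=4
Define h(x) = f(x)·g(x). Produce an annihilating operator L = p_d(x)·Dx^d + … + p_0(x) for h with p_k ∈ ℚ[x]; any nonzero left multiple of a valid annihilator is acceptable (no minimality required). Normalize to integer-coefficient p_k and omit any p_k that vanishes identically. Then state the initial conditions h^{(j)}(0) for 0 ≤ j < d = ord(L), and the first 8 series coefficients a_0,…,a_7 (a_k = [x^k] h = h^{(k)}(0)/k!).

f: a_k = 4, 4, 16, 28, 76, 160, 388, 868, …
g: a_k = 4, 6, -9/2, 27/4, -405/32, 1701/64, -15309/256, 72171/512, …
h₀=f·g: eliminate ⇒ L₀, order ≤ 1·1.
L = (5 + 15·x + 27·x^2) + (-2 - 4·x + 12·x^2 + 18·x^3)·Dx  (order 1).
h: a_k = 16, 40, 70, 217, 3011/8, 18139/16, 129511/64, 766529/128, …
ICs: h(0) = 16.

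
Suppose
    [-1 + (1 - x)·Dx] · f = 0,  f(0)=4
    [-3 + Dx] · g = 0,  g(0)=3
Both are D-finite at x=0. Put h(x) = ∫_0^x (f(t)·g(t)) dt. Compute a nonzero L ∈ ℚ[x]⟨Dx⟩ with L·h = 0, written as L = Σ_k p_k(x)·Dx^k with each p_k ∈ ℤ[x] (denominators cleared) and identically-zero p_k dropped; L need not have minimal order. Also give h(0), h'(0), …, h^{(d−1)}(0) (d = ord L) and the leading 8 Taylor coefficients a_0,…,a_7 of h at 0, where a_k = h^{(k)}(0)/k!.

L = (4 - 3·x)·Dx + (-1 + x)·Dx^2  (order 2).
h: a_k = 0, 12, 24, 34, 39, 393/10, 184/5, 4659/140, …
ICs: h(0) = 0, h′(0) = 12.

f: a_k = 4, 4, 4, 4, 4, 4, 4, 4, …
g: a_k = 3, 9, 27/2, 27/2, 81/8, 243/40, 243/80, 729/560, …
Sym-product of L_f,L_g gives L₀ (≤ ord 1).
h=∫h₀ ⇒ L = L₀·Dx.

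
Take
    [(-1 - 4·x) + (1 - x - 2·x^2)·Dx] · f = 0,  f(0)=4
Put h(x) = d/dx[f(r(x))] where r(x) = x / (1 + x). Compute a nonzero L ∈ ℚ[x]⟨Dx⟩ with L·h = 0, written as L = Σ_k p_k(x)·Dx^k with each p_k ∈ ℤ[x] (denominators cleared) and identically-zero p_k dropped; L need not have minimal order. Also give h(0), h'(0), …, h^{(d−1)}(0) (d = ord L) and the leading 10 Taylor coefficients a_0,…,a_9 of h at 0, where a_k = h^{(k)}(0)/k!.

L = (4 + 12·x + 36·x^2 + 20·x^3) + (-1 - 7·x - 9·x^2 + 7·x^3 + 10·x^4)·Dx  (order 1).
h: a_k = 4, 16, 0, 64, -80, 288, -560, 1408, -3024, 6880, …
ICs: h(0) = 4.

f: a_k = 4, 4, 12, 20, 44, 84, 172, 340, 684, 1364, …
Change of var in L_f (x↦r) gives L₀.
h=h₀': d/dx-closure on L₀ ⇒ L.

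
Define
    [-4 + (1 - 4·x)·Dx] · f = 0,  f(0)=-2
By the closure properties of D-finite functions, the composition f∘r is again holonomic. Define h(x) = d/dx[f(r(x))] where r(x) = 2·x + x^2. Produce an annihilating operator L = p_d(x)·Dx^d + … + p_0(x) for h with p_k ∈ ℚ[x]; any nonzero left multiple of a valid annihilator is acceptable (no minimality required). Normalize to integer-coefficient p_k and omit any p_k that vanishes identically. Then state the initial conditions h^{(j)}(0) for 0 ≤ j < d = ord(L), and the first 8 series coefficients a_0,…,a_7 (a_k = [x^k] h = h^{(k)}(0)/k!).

f: a_k = -2, -8, -32, -128, -512, -2048, -8192, -32768, …
L₀ from L_f via x↦r, Dx↦r'^{-1}Dx.
h₀' ⇒ L via d/dx closure of L₀.
L = (17 + 24·x + 12·x^2) + (-1 + 7·x + 12·x^2 + 4·x^3)·Dx  (order 1).
h: a_k = -16, -272, -3456, -39040, -413440, -4203264, -41545728, -402264064, …
ICs: h(0) = -16.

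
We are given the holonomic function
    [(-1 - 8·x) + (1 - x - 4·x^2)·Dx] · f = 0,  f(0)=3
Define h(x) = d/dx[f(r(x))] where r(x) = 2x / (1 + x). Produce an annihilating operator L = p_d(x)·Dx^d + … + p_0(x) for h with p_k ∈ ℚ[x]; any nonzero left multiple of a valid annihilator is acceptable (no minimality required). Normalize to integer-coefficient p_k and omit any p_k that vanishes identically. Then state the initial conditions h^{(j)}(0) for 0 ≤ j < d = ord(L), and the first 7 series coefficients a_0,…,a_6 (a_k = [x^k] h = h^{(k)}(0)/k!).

L = (18 + 102·x + 918·x^2 + 578·x^3) + (-1 - 18·x + 306·x^3 + 289·x^4)·Dx  (order 1).
h: a_k = 6, 108, 306, 3672, 8670, 93636, 206346, …
ICs: h(0) = 6.

f: a_k = 3, 3, 15, 27, 87, 195, 543, …
Change of var in L_f (x↦r) gives L₀.
h₀' ⇒ L via d/dx closure of L₀.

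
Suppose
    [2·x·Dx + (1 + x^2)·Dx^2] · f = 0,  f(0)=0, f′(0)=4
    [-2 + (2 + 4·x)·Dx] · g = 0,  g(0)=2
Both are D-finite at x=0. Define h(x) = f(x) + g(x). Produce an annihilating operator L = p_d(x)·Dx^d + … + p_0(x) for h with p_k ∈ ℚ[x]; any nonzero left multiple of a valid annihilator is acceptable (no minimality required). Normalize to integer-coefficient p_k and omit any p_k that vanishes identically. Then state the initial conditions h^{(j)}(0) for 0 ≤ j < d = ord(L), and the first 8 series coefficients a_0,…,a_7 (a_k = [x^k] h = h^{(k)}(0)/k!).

L = (-4 - 20·x + 12·x^2 + 12·x^3)·Dx + (-10 - 16·x - 16·x^2 + 48·x^3 + 42·x^4)·Dx^2 + (-2 + 12·x^2 + 12·x^3 + 14·x^4 + 12·x^5)·Dx^3  (order 3).
h: a_k = 2, 6, -1, -1/3, -5/4, 51/20, -21/8, 199/56, …
ICs: h(0) = 2, h′(0) = 6, h′′(0) = -2.

f: a_k = 0, 4, 0, -4/3, 0, 4/5, 0, -4/7, …
g: a_k = 2, 2, -1, 1, -5/4, 7/4, -21/8, 33/8, …
Weyl lclm of L_f,L_g ⇒ L₀ (ord ≤ 3).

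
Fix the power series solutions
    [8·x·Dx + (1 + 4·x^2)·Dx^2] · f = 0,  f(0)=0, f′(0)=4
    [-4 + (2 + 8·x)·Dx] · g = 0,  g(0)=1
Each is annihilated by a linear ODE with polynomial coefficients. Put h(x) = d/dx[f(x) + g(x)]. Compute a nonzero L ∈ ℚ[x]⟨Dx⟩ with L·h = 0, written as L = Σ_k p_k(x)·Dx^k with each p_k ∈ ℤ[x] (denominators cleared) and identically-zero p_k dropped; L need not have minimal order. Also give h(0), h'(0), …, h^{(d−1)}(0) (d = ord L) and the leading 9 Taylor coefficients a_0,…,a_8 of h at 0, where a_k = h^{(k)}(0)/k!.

f: a_k = 0, 4, 0, -16/3, 0, 64/5, 0, -256/7, 0, …
g: a_k = 1, 2, -2, 4, -10, 28, -84, 264, -858, …
Weyl lclm of L_f,L_g ⇒ L₀ (ord ≤ 3).
h=h₀': d/dx-closure on L₀ ⇒ L.
L = (-8 - 80·x + 96·x^2 + 192·x^3) + (-10 - 32·x - 64·x^2 + 384·x^3 + 672·x^4)·Dx + (-1 + 24·x^2 + 48·x^3 + 112·x^4 + 192·x^5)·Dx^2  (order 2).
h: a_k = 6, -4, -4, -40, 204, -504, 1592, -6864, 26764, …
ICs: h(0) = 6, h′(0) = -4.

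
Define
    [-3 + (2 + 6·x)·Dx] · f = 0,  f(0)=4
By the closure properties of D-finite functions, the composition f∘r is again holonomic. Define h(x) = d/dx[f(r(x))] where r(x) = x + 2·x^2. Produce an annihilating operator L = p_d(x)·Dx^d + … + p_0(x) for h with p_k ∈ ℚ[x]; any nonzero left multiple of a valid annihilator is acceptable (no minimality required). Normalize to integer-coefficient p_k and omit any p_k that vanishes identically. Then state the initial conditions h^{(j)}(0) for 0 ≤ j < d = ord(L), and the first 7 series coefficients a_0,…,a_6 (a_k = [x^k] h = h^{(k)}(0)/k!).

f: a_k = 4, 6, -9/2, 27/4, -405/32, 1701/64, -15309/256, …
L₀ from L_f via x↦r, Dx↦r'^{-1}Dx.
h₀' ⇒ L via d/dx closure of L₀.
L = 5 + (-2 - 14·x - 36·x^2 - 48·x^3)·Dx  (order 1).
h: a_k = 6, 15, -135/4, 315/8, 2025/64, -33615/128, 292005/512, …
ICs: h(0) = 6.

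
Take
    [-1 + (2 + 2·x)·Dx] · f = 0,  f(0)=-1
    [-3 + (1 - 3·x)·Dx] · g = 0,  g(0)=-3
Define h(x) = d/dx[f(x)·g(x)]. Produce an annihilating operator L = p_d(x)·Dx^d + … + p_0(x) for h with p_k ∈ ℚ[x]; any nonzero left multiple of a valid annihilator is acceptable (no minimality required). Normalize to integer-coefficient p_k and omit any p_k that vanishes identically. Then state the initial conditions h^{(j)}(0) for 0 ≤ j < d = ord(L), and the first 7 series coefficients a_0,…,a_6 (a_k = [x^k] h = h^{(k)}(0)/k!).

f: a_k = -1, -1/2, 1/8, -1/16, 5/128, -7/256, 21/1024, …
g: a_k = -3, -9, -27, -81, -243, -729, -2187, …
h₀=f·g: eliminate ⇒ L₀, order ≤ 1·1.
h=h₀': d/dx-closure on L₀ ⇒ L.
L = (83 + 126·x + 27·x^2) + (-14 + 22·x + 54·x^2 + 18·x^3)·Dx  (order 1).
h: a_k = 21/2, 249/4, 4491/16, 35913/32, 1077495/256, 7757775/512, 108609543/2048, …
ICs: h(0) = 21/2.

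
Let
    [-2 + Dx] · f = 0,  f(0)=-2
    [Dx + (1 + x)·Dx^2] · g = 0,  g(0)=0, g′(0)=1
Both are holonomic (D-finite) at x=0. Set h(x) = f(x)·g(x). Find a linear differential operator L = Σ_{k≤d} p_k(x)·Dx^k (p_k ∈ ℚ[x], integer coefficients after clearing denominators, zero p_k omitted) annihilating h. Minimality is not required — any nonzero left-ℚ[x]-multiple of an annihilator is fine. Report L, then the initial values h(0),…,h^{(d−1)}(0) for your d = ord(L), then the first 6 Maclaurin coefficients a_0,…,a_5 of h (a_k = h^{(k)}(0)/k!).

f: a_k = -2, -4, -4, -8/3, -4/3, -8/15, …
g: a_k = 0, 1, -1/2, 1/3, -1/4, 1/5, …
Sym-product of L_f,L_g gives L₀ (≤ ord 2).
L = (2 + 4·x) + (-3 - 4·x)·Dx + (1 + x)·Dx^2  (order 2).
h: a_k = 0, -2, -3, -8/3, -3/2, -11/15, …
ICs: h(0) = 0, h′(0) = -2.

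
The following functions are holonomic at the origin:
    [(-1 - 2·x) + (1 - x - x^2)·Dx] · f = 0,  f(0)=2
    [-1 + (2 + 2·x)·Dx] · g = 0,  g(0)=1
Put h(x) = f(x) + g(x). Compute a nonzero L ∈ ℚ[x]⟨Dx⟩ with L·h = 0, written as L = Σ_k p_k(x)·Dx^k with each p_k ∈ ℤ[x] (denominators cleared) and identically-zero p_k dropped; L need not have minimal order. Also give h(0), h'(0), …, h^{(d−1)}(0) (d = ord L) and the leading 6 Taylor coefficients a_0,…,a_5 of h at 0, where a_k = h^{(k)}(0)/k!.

f: a_k = 2, 2, 4, 6, 10, 16, …
g: a_k = 1, 1/2, -1/8, 1/16, -5/128, 7/256, …
h₀=f+g: left-lcm gives L₀, ord ≤ 2.
L = (-9 - 21·x - 21·x^2 - 10·x^3) + (17 + 54·x + 87·x^2 + 74·x^3 + 25·x^4)·Dx + (-2 - 14·x - 6·x^2 + 30·x^3 + 34·x^4 + 10·x^5)·Dx^2  (order 2).
h: a_k = 3, 5/2, 31/8, 97/16, 1275/128, 4103/256, …
ICs: h(0) = 3, h′(0) = 5/2.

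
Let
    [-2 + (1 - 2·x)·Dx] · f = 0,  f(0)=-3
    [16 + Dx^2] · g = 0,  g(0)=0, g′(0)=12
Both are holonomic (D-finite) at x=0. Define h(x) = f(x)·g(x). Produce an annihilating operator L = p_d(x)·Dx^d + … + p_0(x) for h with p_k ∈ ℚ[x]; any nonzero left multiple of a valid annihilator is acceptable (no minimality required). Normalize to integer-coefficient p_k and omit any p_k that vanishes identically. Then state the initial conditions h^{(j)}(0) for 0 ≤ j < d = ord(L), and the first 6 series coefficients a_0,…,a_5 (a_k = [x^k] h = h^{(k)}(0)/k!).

f: a_k = -3, -6, -12, -24, -48, -96, …
g: a_k = 0, 12, 0, -32, 0, 128/5, …
f·g: L₀ = L_f ⊗_s L_g, ord ≤ 1·2.
L = (-16 + 32·x) + 4·Dx + (-1 + 2·x)·Dx^2  (order 2).
h: a_k = 0, -36, -72, -48, -96, -1344/5, …
ICs: h(0) = 0, h′(0) = -36.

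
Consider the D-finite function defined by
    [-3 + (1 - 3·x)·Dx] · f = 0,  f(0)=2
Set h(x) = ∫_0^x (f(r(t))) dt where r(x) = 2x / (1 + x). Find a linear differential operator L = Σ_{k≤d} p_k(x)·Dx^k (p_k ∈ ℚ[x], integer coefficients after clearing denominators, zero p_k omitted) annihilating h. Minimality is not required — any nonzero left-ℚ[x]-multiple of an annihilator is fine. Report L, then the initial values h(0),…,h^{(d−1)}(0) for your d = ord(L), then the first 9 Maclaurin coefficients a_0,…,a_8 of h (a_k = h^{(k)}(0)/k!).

f: a_k = 2, 6, 18, 54, 162, 486, 1458, 4374, 13122, …
f∘r: x↦r, Dx↦Dx/r' in L_f ⇒ L₀.
h=∫h₀ ⇒ L = L₀·Dx.
L = 6·Dx + (-1 + 4·x + 5·x^2)·Dx^2  (order 2).
h: a_k = 0, 2, 6, 20, 75, 300, 1250, 37500/7, 46875/2, …
ICs: h(0) = 0, h′(0) = 2.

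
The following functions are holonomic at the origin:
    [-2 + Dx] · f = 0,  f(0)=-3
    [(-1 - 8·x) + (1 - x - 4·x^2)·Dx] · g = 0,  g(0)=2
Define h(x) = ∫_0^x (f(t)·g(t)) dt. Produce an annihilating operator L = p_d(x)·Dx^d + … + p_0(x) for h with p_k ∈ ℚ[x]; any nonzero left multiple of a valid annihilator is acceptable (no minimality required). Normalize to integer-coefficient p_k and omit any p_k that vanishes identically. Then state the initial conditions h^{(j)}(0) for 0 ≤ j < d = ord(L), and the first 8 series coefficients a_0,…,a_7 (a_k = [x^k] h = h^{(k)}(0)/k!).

f: a_k = -3, -6, -6, -4, -2, -4/5, -4/15, -8/105, …
g: a_k = 2, 2, 10, 18, 58, 130, 362, 882, …
h₀=f·g: eliminate ⇒ L₀, order ≤ 1·1.
h=∫h₀ ⇒ L = L₀·Dx.
L = (3 + 6·x - 8·x^2)·Dx + (-1 + x + 4·x^2)·Dx^2  (order 2).
h: a_k = 0, -6, -9, -18, -67/2, -354/5, -743/5, -4946/15, …
ICs: h(0) = 0, h′(0) = -6.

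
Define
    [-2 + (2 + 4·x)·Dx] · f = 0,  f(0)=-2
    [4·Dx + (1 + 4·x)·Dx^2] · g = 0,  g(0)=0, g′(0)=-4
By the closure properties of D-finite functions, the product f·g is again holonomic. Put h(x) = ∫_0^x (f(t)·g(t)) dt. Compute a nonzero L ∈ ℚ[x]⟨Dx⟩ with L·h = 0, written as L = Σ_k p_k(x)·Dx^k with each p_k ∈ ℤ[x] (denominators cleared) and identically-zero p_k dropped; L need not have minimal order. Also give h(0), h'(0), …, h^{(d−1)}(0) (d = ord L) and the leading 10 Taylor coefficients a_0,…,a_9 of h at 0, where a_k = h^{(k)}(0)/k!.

L = (-1 + 4·x)·Dx + (2 + 4·x)·Dx^2 + (1 + 8·x + 20·x^2 + 16·x^3)·Dx^3  (order 3).
h: a_k = 0, 0, 4, -8/3, 17/3, -44/3, 3709/90, -4267/35, 209709/560, -746239/630, …
ICs: h(0) = 0, h′(0) = 0, h′′(0) = 8.

f: a_k = -2, -2, 1, -1, 5/4, -7/4, 21/8, -33/8, 429/64, -715/64, …
g: a_k = 0, -4, 8, -64/3, 64, -1024/5, 2048/3, -16384/7, 8192, -262144/9, …
L₀ := L_f ⊗_s L_g (sym. prod.), ord ≤ 2.
Integrate: L := L₀·Dx.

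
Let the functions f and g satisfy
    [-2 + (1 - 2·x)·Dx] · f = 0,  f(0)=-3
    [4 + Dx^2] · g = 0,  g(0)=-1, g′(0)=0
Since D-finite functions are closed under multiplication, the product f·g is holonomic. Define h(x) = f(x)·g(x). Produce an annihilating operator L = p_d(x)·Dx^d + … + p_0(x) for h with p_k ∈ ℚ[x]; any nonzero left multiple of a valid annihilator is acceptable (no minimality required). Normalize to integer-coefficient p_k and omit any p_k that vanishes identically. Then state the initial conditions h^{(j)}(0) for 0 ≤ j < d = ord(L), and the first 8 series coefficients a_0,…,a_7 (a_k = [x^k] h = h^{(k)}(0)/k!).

f: a_k = -3, -6, -12, -24, -48, -96, -192, -384, …
g: a_k = -1, 0, 2, 0, -2/3, 0, 4/45, 0, …
Product ⇒ symmetric product L₀, ord ≤ 2.
L = (-4 + 8·x) + 4·Dx + (-1 + 2·x)·Dx^2  (order 2).
h: a_k = 3, 6, 6, 12, 26, 52, 1556/15, 3112/15, …
ICs: h(0) = 3, h′(0) = 6.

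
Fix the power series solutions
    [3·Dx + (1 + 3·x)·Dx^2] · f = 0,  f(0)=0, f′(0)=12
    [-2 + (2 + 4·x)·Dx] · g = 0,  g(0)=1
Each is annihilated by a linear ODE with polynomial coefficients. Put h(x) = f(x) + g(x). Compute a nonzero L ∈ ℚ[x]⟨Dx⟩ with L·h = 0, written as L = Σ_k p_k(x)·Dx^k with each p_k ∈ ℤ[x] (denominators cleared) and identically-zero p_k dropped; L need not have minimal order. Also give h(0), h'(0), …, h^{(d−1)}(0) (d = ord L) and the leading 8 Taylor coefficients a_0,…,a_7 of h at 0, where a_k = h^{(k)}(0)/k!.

f: a_k = 0, 12, -18, 36, -81, 972/5, -486, 8748/7, …
g: a_k = 1, 1, -1/2, 1/2, -5/8, 7/8, -21/16, 33/16, …
L₀ := lclm(L_f,L_g); ord L₀ ≤ 2+1.
L = (18 + 18·x)·Dx + (30 + 108·x + 90·x^2)·Dx^2 + (4 + 26·x + 54·x^2 + 36·x^3)·Dx^3  (order 3).
h: a_k = 1, 13, -37/2, 73/2, -653/8, 7811/40, -7797/16, 140199/112, …
ICs: h(0) = 1, h′(0) = 13, h′′(0) = -37.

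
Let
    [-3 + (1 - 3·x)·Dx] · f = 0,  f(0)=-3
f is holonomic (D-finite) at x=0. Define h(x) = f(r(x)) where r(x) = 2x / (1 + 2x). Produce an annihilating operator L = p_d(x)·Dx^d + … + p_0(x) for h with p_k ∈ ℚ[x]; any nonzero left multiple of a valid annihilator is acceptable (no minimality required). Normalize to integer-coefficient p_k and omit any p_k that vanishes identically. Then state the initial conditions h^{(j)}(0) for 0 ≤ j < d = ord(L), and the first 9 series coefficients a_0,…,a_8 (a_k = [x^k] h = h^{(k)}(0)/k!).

f: a_k = -3, -9, -27, -81, -243, -729, -2187, -6561, -19683, …
Change of var in L_f (x↦r) gives L₀.
L = 6 + (-1 + 2·x + 8·x^2)·Dx  (order 1).
h: a_k = -3, -18, -72, -288, -1152, -4608, -18432, -73728, -294912, …
ICs: h(0) = -3.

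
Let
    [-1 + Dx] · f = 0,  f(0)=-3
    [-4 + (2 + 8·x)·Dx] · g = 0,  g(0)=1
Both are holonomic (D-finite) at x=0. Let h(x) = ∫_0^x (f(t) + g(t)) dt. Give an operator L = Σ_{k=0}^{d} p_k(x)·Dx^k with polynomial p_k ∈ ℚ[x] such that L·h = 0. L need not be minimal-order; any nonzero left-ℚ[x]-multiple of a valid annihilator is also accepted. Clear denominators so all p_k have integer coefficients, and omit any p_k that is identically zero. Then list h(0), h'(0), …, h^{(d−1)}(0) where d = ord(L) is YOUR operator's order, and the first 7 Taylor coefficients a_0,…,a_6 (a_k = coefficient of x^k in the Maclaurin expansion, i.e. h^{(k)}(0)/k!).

f: a_k = -3, -3, -3/2, -1/2, -1/8, -1/40, -1/240, …
g: a_k = 1, 2, -2, 4, -10, 28, -84, …
Sum ⇒ L₀ = lclm(L_f,L_g) in ℚ(x)⟨Dx⟩.
Integrate: L := L₀·Dx.
L = (6 + 8·x)·Dx + (-5 - 8·x - 16·x^2)·Dx^2 + (-1 + 16·x^2)·Dx^3  (order 3).
h: a_k = 0, -2, -1/2, -7/6, 7/8, -81/40, 373/80, …
ICs: h(0) = 0, h′(0) = -2, h′′(0) = -1.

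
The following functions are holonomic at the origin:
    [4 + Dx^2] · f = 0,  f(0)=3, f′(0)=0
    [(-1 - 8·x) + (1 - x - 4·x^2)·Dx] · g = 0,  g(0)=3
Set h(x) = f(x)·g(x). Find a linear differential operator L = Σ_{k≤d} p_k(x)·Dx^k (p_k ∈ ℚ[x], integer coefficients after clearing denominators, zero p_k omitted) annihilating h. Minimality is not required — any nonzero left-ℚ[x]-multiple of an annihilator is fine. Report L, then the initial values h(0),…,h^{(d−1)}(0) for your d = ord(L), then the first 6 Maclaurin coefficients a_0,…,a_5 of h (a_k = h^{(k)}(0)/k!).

L = (4 + 4·x + 16·x^2) + (2 + 16·x)·Dx + (-1 + x + 4·x^2)·Dx^2  (order 2).
h: a_k = 9, 9, 27, 63, 177, 429, …
ICs: h(0) = 9, h′(0) = 9.

f: a_k = 3, 0, -6, 0, 2, 0, …
g: a_k = 3, 3, 15, 27, 87, 195, …
L₀ := L_f ⊗_s L_g (sym. prod.), ord ≤ 2.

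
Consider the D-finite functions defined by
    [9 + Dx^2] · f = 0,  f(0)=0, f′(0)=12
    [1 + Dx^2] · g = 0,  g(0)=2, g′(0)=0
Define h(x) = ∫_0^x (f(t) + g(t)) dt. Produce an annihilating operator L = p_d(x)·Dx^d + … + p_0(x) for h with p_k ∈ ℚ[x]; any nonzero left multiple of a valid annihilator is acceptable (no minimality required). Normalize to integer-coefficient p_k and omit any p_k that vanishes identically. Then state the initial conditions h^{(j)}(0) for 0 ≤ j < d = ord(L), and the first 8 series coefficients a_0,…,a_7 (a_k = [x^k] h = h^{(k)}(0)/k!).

f: a_k = 0, 12, 0, -18, 0, 81/10, 0, -243/140, …
g: a_k = 2, 0, -1, 0, 1/12, 0, -1/360, 0, …
f+g: L₀ = lclm(L_f,L_g), ord ≤ 2+2.
h=∫h₀ ⇒ L = L₀·Dx.
L = 9·Dx + 10·Dx^3 + Dx^5  (order 5).
h: a_k = 0, 2, 6, -1/3, -9/2, 1/60, 27/20, -1/2520, …
ICs: h(0) = 0, h′(0) = 2, h′′(0) = 12, h′′′(0) = -2, h′′′′(0) = -108.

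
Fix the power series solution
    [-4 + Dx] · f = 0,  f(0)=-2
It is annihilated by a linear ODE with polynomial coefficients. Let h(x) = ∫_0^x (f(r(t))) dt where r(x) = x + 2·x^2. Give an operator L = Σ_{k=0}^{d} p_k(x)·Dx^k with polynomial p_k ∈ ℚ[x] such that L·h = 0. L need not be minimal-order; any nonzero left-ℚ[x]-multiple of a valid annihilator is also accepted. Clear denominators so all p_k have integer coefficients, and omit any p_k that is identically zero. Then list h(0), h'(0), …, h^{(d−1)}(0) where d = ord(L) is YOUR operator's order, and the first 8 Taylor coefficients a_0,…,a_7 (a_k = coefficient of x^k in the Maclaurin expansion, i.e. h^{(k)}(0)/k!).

L = (-4 - 16·x)·Dx + Dx^2  (order 2).
h: a_k = 0, -2, -4, -32/3, -64/3, -128/3, -3328/45, -38912/315, …
ICs: h(0) = 0, h′(0) = -2.

f: a_k = -2, -8, -16, -64/3, -64/3, -256/15, -512/45, -2048/315, …
h₀=f(r): pull back L_f along r ⇒ L₀.
h=∫₀ˣh₀: take L = L₀·Dx.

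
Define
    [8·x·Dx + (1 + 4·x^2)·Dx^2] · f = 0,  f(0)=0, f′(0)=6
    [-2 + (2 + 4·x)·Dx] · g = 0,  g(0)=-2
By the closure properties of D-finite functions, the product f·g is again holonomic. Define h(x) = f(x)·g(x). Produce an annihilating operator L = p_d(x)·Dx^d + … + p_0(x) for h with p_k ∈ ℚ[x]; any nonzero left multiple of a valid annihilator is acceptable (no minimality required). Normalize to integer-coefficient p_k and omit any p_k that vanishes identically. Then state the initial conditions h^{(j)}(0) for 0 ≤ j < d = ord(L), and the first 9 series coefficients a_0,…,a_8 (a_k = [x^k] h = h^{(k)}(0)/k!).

f: a_k = 0, 6, 0, -8, 0, 96/5, 0, -384/7, 0, …
g: a_k = -2, -2, 1, -1, 5/4, -7/4, 21/8, -33/8, 429/64, …
h₀=f·g: eliminate ⇒ L₀, order ≤ 2·1.
L = (3 - 8·x - 4·x^2) + (-2 + 4·x + 24·x^2 + 16·x^3)·Dx + (1 + 4·x + 8·x^2 + 16·x^3 + 16·x^4)·Dx^2  (order 2).
h: a_k = 0, -12, -12, 22, 10, -389/10, -409/10, 18853/140, 11167/140, …
ICs: h(0) = 0, h′(0) = -12.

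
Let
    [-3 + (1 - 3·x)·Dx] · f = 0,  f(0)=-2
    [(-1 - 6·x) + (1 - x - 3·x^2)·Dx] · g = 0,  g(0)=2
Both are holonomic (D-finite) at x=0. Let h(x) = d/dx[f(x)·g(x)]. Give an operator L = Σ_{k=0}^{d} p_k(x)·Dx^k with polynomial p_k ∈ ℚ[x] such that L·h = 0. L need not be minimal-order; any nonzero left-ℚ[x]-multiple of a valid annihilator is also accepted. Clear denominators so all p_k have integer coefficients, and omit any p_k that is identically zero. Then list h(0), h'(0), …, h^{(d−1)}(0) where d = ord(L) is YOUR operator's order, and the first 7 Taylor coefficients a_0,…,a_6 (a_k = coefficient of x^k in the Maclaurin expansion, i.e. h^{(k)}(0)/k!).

L = (32 - 54·x - 216·x^2 + 972·x^4) + (-4 + 16·x + 27·x^2 - 144·x^3 + 243·x^5)·Dx  (order 1).
h: a_k = -16, -128, -660, -2944, -11840, -44952, -163408, …
ICs: h(0) = -16.

f: a_k = -2, -6, -18, -54, -162, -486, -1458, …
g: a_k = 2, 2, 8, 14, 38, 80, 194, …
Sym-product of L_f,L_g gives L₀ (≤ ord 1).
Derive L from L₀ (diff closure).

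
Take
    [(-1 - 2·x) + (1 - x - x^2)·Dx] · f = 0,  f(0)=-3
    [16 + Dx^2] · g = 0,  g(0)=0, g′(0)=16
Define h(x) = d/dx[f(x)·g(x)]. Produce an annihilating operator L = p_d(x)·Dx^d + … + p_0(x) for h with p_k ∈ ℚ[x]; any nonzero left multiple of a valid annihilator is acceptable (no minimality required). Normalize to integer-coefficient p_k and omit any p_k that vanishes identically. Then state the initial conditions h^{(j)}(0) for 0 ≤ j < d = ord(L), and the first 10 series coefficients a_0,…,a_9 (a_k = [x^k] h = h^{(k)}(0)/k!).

L = (54 - 256·x - 128·x^2 + 256·x^3 + 128·x^4) + (-13 - 10·x + 48·x^2 + 32·x^3)·Dx + (7 - 15·x - 7·x^2 + 16·x^3 + 8·x^4)·Dx^2  (order 2).
h: a_k = -48, -96, 96, -64, -432, -3072/5, -15728/15, -42368/21, -388064/105, -1252768/189, …
ICs: h(0) = -48, h′(0) = -96.

f: a_k = -3, -3, -6, -9, -15, -24, -39, -63, -102, -165, …
g: a_k = 0, 16, 0, -128/3, 0, 512/15, 0, -4096/315, 0, 8192/2835, …
L₀ := L_f ⊗_s L_g (sym. prod.), ord ≤ 2.
Differentiate: ansatz ord ≤ ord L₀ ⇒ L.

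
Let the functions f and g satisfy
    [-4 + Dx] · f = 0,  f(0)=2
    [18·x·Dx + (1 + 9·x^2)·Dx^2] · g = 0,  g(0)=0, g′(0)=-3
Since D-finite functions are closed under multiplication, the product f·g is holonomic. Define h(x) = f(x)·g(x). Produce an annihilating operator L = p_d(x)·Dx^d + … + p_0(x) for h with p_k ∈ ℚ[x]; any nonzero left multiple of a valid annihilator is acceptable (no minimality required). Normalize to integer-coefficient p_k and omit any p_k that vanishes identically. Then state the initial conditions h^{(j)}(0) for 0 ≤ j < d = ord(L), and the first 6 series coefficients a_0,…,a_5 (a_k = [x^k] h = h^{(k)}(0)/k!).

L = (16 - 72·x + 144·x^2) + (-8 + 18·x - 72·x^2)·Dx + (1 + 9·x^2)·Dx^2  (order 2).
h: a_k = 0, -6, -24, -30, 8, -86/5, …
ICs: h(0) = 0, h′(0) = -6.

f: a_k = 2, 8, 16, 64/3, 64/3, 256/15, …
g: a_k = 0, -3, 0, 9, 0, -243/5, …
h₀=f·g: eliminate ⇒ L₀, order ≤ 1·2.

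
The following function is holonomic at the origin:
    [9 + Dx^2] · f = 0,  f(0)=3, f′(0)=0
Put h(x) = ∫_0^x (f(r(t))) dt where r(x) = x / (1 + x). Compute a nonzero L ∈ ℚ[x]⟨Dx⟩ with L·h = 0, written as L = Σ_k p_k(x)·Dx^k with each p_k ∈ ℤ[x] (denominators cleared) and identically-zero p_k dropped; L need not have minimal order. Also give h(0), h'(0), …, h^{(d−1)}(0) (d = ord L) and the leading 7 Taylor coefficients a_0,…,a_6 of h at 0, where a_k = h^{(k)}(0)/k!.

L = 9·Dx + (2 + 6·x + 6·x^2 + 2·x^3)·Dx^2 + (1 + 4·x + 6·x^2 + 4·x^3 + x^4)·Dx^3  (order 3).
h: a_k = 0, 3, 0, -9/2, 27/4, -243/40, 9/4, …
ICs: h(0) = 0, h′(0) = 3, h′′(0) = 0.

f: a_k = 3, 0, -27/2, 0, 81/8, 0, -243/80, …
Substitute x→r, Dx→(1/r')Dx; clear ⇒ L₀.
h=∫h₀ ⇒ L = L₀·Dx.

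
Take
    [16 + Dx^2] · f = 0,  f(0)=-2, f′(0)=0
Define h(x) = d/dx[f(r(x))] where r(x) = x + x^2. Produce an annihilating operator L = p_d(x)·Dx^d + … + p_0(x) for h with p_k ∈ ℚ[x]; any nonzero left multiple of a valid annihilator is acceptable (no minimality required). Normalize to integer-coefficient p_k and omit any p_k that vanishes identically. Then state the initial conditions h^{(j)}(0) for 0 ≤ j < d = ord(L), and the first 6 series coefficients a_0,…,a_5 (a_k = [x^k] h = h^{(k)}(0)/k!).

f: a_k = -2, 0, 16, 0, -64/3, 0, …
Change of var in L_f (x↦r) gives L₀.
h=h₀': d/dx-closure on L₀ ⇒ L.
L = (28 + 128·x + 384·x^2 + 512·x^3 + 256·x^4) + (-6 - 12·x)·Dx + (1 + 4·x + 4·x^2)·Dx^2  (order 2).
h: a_k = 0, 32, 96, -64/3, -1280/3, -10496/15, …
ICs: h(0) = 0, h′(0) = 32.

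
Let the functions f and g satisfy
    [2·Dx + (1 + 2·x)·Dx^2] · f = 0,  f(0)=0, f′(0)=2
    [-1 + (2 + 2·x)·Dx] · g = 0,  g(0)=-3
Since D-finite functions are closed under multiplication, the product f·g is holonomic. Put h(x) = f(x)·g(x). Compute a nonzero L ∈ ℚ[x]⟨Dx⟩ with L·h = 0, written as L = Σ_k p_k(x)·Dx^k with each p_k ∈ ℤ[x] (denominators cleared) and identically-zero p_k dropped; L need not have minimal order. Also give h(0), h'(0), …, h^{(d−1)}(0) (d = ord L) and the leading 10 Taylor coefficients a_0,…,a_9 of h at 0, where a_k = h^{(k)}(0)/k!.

L = (-1 + 2·x) + (4 + 4·x)·Dx + (4 + 16·x + 20·x^2 + 8·x^3)·Dx^2  (order 2).
h: a_k = 0, -6, 3, -17/4, 55/8, -3709/320, 12801/640, -629127/17920, 2238717/35840, -38670077/344064, …
ICs: h(0) = 0, h′(0) = -6.

f: a_k = 0, 2, -2, 8/3, -4, 32/5, -32/3, 128/7, -32, 512/9, …
g: a_k = -3, -3/2, 3/8, -3/16, 15/128, -21/256, 63/1024, -99/2048, 1287/32768, -2145/65536, …
f·g: L₀ = L_f ⊗_s L_g, ord ≤ 2·1.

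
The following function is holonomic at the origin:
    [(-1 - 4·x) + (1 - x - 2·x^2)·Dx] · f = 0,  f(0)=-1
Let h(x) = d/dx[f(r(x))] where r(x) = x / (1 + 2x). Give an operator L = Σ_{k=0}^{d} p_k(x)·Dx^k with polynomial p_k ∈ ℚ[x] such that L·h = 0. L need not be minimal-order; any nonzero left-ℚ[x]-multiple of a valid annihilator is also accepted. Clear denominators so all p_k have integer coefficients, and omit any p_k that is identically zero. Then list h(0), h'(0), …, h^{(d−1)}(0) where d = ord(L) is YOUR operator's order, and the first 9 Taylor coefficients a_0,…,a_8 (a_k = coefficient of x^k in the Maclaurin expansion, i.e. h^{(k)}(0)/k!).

L = 2 + (-1 - 11·x - 36·x^2 - 36·x^3)·Dx  (order 1).
h: a_k = -1, -2, 9, -36, 135, -486, 1701, -5832, 19683, …
ICs: h(0) = -1.

f: a_k = -1, -1, -3, -5, -11, -21, -43, -85, -171, …
f∘r: x↦r, Dx↦Dx/r' in L_f ⇒ L₀.
h=h₀': d/dx-closure on L₀ ⇒ L.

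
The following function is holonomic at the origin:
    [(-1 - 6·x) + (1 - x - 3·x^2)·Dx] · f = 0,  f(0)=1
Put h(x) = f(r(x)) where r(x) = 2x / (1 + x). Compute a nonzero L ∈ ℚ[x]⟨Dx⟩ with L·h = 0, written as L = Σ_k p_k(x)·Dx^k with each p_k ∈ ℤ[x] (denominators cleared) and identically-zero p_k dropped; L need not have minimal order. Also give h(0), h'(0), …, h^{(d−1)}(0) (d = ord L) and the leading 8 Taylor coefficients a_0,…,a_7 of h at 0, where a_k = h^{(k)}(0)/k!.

L = (2 + 26·x) + (-1 - x + 13·x^2 + 13·x^3)·Dx  (order 1).
h: a_k = 1, 2, 14, 26, 182, 338, 2366, 4394, …
ICs: h(0) = 1.

f: a_k = 1, 1, 4, 7, 19, 40, 97, 217, …
Substitute x→r, Dx→(1/r')Dx; clear ⇒ L₀.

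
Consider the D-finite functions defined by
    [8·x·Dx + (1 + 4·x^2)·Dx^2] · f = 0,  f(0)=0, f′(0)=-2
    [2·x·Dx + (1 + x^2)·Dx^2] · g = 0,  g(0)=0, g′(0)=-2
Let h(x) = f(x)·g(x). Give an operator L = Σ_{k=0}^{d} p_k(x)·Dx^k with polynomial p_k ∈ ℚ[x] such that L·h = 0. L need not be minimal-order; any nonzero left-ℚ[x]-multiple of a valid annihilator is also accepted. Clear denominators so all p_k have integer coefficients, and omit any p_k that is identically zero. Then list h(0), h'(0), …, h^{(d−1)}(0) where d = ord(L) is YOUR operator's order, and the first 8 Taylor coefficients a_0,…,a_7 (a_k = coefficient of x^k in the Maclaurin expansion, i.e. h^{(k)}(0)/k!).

f: a_k = 0, -2, 0, 8/3, 0, -32/5, 0, 128/7, …
g: a_k = 0, -2, 0, 2/3, 0, -2/5, 0, 2/7, …
Sym-product of L_f,L_g gives L₀ (≤ ord 4).
L = (-96·x - 800·x^3 - 1024·x^5 + 640·x^7 + 1536·x^9)·Dx + (-20 - 412·x^2 - 1440·x^4 - 896·x^6 + 2240·x^8 + 2304·x^10)·Dx^2 + (-40·x - 280·x^3 - 480·x^5 + 272·x^7 + 1280·x^9 + 768·x^11)·Dx^3 + (-1 - 10·x^2 - 29·x^4 + 116·x^8 + 160·x^10 + 64·x^12)·Dx^4  (order 4).
h: a_k = 0, 0, 4, 0, -20/3, 0, 692/45, 0, …
ICs: h(0) = 0, h′(0) = 0, h′′(0) = 8, h′′′(0) = 0.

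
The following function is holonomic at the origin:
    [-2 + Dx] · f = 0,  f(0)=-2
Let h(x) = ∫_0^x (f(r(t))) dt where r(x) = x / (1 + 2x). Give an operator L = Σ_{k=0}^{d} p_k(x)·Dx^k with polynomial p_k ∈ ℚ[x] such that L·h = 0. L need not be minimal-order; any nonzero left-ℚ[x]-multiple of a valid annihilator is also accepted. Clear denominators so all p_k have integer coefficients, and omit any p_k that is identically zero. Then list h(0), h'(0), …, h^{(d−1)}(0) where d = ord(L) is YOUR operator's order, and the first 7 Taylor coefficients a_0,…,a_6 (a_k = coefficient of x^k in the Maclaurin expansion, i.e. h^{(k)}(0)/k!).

L = -2·Dx + (1 + 4·x + 4·x^2)·Dx^2  (order 2).
h: a_k = 0, -2, -2, 4/3, -2/3, -4/15, 76/45, …
ICs: h(0) = 0, h′(0) = -2.

f: a_k = -2, -4, -4, -8/3, -4/3, -8/15, -8/45, …
Change of var in L_f (x↦r) gives L₀.
h=∫₀ˣh₀: take L = L₀·Dx.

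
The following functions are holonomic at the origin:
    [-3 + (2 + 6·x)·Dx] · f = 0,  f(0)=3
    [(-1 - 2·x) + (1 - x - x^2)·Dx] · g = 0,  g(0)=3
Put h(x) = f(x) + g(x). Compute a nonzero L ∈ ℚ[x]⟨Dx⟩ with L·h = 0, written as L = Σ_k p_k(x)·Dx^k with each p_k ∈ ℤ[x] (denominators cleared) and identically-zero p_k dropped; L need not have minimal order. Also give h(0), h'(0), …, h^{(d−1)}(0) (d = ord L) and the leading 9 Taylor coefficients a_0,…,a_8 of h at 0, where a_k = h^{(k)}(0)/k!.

L = (33 + 117·x + 117·x^2 + 90·x^3) + (-25 - 102·x - 303·x^2 - 378·x^3 - 225·x^4)·Dx + (-2 + 22·x + 90·x^2 - 38·x^3 - 198·x^4 - 90·x^5)·Dx^2  (order 2).
h: a_k = 6, 15/2, 21/8, 225/16, 705/128, 11247/256, -5991/1024, 345537/2048, -5101671/32768, …
ICs: h(0) = 6, h′(0) = 15/2.

f: a_k = 3, 9/2, -27/8, 81/16, -1215/128, 5103/256, -45927/1024, 216513/2048, -8444007/32768, …
g: a_k = 3, 3, 6, 9, 15, 24, 39, 63, 102, …
Weyl lclm of L_f,L_g ⇒ L₀ (ord ≤ 2).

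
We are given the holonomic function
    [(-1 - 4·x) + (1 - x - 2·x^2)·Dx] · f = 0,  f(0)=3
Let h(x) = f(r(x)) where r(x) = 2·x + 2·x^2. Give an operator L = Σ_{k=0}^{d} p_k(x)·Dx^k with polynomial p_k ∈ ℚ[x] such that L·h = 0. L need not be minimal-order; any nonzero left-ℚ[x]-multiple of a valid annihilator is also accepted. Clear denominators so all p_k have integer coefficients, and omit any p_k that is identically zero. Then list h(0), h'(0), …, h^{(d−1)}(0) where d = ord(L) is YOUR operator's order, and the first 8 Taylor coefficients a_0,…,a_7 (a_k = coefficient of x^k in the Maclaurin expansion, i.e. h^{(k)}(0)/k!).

L = (2 + 20·x + 48·x^2 + 32·x^3) + (-1 + 2·x + 10·x^2 + 16·x^3 + 8·x^4)·Dx  (order 1).
h: a_k = 3, 6, 42, 192, 924, 4488, 21624, 104448, …
ICs: h(0) = 3.

f: a_k = 3, 3, 9, 15, 33, 63, 129, 255, …
h₀=f(r): pull back L_f along r ⇒ L₀.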